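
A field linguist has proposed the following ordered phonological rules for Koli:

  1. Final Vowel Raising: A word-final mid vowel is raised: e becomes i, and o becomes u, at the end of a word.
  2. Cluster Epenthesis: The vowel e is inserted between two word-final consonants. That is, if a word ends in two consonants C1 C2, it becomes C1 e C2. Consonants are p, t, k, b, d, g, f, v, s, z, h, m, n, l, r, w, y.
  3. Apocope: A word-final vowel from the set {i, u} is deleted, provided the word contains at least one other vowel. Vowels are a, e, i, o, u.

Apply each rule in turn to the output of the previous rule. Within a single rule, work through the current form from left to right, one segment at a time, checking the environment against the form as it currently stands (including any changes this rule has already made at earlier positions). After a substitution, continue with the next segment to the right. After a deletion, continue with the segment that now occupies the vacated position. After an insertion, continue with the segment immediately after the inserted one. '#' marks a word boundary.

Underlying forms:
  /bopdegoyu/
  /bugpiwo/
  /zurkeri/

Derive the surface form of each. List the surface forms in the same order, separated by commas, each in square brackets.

/bopdegoyu/:
  1 Final Vowel Raising: no change — [bopdegoyu]
  2 Cluster Epenthesis: no change — [bopdegoyu]
  3 Apocope: [bopdegoyu] → [bopdegoy]
/bugpiwo/:
  1 Final Vowel Raising: [bugpiwo] → [bugpiwu]
  2 Cluster Epenthesis: no change — [bugpiwu]
  3 Apocope: [bugpiwu] → [bugpiw]
/zurkeri/:
  1 Final Vowel Raising: no change — [zurkeri]
  2 Cluster Epenthesis: no change — [zurkeri]
  3 Apocope: [zurkeri] → [zurker]

[bopdegoy], [bugpiw], [zurker]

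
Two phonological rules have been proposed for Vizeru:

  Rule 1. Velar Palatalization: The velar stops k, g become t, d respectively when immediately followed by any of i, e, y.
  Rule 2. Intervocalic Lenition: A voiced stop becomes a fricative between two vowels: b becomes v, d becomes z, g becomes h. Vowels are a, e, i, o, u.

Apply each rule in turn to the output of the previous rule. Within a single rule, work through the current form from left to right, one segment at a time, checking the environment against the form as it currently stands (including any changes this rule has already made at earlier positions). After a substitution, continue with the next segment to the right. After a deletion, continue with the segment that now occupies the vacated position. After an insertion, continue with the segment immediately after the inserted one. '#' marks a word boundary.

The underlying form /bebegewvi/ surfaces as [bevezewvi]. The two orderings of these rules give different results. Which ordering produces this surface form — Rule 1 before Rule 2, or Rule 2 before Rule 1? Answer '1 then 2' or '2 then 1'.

1 then 2

Order 1 then 2:
  1 Velar Palatalization: [bebegewvi] → [bebedewvi]
  2 Intervocalic Lenition: [bebedewvi] → [bevezewvi]
  result: [bevezewvi]
Order 2 then 1:
  2 Intervocalic Lenition: [bebegewvi] → [bevehewvi]
  1 Velar Palatalization: no change — [bevehewvi]
  result: [bevehewvi]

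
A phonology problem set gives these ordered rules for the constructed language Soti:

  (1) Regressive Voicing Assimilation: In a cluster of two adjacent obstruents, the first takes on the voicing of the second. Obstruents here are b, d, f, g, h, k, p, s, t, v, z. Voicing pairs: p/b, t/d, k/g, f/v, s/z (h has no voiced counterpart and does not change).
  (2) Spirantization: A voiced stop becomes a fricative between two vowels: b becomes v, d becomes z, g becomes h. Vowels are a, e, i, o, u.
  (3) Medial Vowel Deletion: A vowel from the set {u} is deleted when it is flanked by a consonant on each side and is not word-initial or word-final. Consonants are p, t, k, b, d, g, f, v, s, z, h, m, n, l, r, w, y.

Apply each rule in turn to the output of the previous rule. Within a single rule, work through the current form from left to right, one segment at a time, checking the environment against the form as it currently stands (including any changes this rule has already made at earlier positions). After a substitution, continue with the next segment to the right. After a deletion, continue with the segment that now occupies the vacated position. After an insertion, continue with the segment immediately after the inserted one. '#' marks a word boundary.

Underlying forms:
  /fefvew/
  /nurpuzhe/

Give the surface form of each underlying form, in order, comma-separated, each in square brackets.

[fevvew], [nrpshe]

/fefvew/:
  (1) Regressive Voicing Assimilation: [fefvew] → [fevvew]
  (2) Spirantization: no change — [fevvew]
  (3) Medial Vowel Deletion: no change — [fevvew]
/nurpuzhe/:
  (1) Regressive Voicing Assimilation: [nurpuzhe] → [nurpushe]
  (2) Spirantization: no change — [nurpushe]
  (3) Medial Vowel Deletion: [nurpushe] → [nrpshe]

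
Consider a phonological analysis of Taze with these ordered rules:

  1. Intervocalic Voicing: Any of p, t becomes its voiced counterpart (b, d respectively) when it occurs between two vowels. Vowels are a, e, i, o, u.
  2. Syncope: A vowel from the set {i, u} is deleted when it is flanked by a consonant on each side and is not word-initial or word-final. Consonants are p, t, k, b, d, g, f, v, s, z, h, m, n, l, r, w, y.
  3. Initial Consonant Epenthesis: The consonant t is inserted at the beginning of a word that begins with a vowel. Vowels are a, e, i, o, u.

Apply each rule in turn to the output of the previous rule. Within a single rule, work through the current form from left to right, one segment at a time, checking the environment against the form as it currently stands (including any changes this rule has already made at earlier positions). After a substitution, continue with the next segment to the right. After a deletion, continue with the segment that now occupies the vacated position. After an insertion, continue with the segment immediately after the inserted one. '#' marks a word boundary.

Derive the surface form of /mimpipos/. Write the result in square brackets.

[mmpbos]

1 Intervocalic Voicing: [mimpipos] → [mimpibos]
2 Syncope: [mimpibos] → [mmpbos]
3 Initial Consonant Epenthesis: no change — [mmpbos]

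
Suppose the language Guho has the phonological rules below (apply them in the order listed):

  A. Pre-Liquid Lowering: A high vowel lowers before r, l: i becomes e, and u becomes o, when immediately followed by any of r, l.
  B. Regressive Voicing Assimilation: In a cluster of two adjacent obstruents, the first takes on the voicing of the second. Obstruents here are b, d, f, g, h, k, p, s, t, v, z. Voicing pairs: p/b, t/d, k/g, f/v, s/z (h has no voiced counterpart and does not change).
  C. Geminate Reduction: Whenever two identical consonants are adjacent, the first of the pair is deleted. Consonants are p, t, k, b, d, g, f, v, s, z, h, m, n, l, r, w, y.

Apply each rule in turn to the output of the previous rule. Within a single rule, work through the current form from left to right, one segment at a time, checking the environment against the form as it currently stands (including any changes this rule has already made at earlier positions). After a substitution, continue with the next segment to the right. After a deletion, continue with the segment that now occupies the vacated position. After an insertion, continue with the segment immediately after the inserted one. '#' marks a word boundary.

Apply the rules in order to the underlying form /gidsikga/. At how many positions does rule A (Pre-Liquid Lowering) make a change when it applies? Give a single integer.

A Pre-Liquid Lowering: no change — [gidsikga]
B Regressive Voicing Assimilation: [gidsikga] → [gitsigga]
C Geminate Reduction: [gitsigga] → [gitsiga]
Rule A changed 0 position(s).

0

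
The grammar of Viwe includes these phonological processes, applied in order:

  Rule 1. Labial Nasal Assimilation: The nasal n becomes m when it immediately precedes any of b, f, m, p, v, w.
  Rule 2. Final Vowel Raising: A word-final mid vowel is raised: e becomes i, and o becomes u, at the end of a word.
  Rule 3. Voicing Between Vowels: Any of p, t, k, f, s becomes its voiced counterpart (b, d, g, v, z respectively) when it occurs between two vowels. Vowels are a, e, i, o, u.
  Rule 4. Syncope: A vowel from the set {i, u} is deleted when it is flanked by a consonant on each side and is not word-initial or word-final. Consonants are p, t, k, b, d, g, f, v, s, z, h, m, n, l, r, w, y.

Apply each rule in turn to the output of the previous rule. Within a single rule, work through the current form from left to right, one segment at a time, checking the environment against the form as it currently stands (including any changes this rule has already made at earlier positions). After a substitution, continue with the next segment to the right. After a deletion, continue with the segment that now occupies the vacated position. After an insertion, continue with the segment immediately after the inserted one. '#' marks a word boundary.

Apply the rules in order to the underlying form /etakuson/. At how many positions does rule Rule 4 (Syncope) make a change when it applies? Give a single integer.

Rule 1 Labial Nasal Assimilation: no change — [etakuson]
Rule 2 Final Vowel Raising: no change — [etakuson]
Rule 3 Voicing Between Vowels: [etakuson] → [edaguzon]
Rule 4 Syncope: [edaguzon] → [edagzon]
Rule Rule 4 changed 1 position(s).

1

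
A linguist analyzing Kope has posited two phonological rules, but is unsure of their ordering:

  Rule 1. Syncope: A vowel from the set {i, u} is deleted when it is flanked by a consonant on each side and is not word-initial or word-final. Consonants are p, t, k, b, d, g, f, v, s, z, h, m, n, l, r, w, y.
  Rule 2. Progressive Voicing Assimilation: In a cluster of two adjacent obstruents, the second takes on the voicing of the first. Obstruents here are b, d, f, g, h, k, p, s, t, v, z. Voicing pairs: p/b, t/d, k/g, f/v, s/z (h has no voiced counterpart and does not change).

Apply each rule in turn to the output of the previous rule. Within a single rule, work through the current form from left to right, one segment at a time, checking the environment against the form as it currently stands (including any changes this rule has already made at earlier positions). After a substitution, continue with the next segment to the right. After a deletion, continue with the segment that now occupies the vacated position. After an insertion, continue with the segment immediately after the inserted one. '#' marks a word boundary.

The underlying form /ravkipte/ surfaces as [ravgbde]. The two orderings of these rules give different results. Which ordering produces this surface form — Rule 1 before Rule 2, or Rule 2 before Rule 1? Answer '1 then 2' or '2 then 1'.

1 then 2

Order 1 then 2:
  1 Syncope: [ravkipte] → [ravkpte]
  2 Progressive Voicing Assimilation: [ravkpte] → [ravgbde]
  result: [ravgbde]
Order 2 then 1:
  2 Progressive Voicing Assimilation: [ravkipte] → [ravgipte]
  1 Syncope: [ravgipte] → [ravgpte]
  result: [ravgpte]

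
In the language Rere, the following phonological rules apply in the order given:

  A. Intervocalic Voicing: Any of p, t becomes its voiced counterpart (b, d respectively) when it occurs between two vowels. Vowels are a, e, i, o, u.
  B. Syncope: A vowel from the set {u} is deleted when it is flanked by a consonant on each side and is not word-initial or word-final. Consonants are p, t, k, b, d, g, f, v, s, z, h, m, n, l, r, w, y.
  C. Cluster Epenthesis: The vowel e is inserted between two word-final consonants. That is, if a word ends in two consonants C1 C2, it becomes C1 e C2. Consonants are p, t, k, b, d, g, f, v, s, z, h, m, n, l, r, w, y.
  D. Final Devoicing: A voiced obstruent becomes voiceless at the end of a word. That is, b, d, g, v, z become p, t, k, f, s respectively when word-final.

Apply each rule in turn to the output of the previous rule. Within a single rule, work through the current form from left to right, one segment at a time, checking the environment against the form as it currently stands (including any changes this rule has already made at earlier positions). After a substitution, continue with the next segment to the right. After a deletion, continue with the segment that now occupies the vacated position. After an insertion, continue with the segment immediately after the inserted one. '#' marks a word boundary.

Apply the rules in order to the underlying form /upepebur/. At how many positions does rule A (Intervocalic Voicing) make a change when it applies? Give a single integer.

2

A Intervocalic Voicing: [upepebur] → [ubebebur]
B Syncope: [ubebebur] → [ubebebr]
C Cluster Epenthesis: [ubebebr] → [ubebeber]
D Final Devoicing: no change — [ubebeber]
Rule A changed 2 position(s).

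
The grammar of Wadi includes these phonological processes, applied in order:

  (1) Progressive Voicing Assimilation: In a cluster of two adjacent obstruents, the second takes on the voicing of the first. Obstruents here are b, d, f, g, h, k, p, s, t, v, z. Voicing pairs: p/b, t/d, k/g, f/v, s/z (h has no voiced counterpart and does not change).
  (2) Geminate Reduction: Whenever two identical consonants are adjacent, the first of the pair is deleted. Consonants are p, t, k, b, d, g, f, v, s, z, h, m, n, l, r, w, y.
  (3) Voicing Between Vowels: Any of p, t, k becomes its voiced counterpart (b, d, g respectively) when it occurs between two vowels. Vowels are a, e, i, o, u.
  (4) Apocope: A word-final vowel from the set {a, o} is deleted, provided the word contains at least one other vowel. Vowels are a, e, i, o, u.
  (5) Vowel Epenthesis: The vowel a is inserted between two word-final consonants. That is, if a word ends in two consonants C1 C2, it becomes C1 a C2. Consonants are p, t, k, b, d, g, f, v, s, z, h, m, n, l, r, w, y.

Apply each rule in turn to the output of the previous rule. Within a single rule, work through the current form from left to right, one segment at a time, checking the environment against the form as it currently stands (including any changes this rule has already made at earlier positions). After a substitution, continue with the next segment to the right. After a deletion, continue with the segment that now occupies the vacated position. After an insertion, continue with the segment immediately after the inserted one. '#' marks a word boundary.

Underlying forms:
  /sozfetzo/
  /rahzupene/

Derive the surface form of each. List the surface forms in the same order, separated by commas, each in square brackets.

/sozfetzo/:
  (1) Progressive Voicing Assimilation: [sozfetzo] → [sozvetso]
  (2) Geminate Reduction: no change — [sozvetso]
  (3) Voicing Between Vowels: no change — [sozvetso]
  (4) Apocope: [sozvetso] → [sozvets]
  (5) Vowel Epenthesis: [sozvets] → [sozvetas]
/rahzupene/:
  (1) Progressive Voicing Assimilation: [rahzupene] → [rahsupene]
  (2) Geminate Reduction: no change — [rahsupene]
  (3) Voicing Between Vowels: [rahsupene] → [rahsubene]
  (4) Apocope: no change — [rahsubene]
  (5) Vowel Epenthesis: no change — [rahsubene]

[sozvetas], [rahsubene]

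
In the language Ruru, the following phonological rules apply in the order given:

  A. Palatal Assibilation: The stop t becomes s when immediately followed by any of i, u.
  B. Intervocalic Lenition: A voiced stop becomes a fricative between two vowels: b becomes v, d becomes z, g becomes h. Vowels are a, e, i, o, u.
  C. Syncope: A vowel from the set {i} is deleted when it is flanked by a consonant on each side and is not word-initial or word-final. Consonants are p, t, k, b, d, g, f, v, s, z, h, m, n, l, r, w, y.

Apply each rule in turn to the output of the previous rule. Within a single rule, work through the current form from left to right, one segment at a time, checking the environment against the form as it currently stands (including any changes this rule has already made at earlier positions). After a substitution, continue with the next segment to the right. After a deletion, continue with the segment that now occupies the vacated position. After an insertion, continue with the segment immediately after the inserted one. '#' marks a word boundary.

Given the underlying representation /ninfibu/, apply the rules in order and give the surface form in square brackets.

[nnfvu]

A Palatal Assibilation: no change — [ninfibu]
B Intervocalic Lenition: [ninfibu] → [ninfivu]
C Syncope: [ninfivu] → [nnfvu]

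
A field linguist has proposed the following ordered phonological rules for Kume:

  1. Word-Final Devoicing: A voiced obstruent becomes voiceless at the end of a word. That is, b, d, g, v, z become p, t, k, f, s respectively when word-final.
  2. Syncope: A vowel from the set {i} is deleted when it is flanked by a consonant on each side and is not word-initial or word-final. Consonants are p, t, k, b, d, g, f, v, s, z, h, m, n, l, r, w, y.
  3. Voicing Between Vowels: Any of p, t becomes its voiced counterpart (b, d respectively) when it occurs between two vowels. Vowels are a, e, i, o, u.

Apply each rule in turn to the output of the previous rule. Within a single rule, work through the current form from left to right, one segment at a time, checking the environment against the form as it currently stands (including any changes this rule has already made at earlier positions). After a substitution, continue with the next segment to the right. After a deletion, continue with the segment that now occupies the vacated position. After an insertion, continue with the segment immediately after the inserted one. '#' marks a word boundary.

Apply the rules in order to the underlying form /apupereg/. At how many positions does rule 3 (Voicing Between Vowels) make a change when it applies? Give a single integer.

2

1 Word-Final Devoicing: [apupereg] → [apuperek]
2 Syncope: no change — [apuperek]
3 Voicing Between Vowels: [apuperek] → [abuberek]
Rule 3 changed 2 position(s).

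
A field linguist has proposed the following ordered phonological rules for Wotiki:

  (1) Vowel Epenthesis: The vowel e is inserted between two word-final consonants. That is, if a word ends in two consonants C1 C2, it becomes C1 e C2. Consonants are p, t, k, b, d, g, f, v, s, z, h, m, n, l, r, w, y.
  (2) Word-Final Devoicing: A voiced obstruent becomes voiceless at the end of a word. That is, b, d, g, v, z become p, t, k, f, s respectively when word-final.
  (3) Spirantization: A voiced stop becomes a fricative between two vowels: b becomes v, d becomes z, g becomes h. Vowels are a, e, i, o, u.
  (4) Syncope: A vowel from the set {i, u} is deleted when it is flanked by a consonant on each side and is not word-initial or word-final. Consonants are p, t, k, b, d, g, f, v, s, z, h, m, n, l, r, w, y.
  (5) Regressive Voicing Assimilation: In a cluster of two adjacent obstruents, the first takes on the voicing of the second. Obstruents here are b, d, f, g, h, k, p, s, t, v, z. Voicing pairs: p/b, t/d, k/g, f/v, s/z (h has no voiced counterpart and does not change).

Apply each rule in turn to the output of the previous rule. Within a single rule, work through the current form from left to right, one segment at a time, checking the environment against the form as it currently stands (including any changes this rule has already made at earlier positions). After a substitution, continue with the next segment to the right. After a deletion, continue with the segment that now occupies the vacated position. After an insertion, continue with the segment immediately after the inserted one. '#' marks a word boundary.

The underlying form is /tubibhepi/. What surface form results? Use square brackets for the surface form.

[dvphepi]

(1) Vowel Epenthesis: no change — [tubibhepi]
(2) Word-Final Devoicing: no change — [tubibhepi]
(3) Spirantization: [tubibhepi] → [tuvibhepi]
(4) Syncope: [tuvibhepi] → [tvbhepi]
(5) Regressive Voicing Assimilation: [tvbhepi] → [dvphepi]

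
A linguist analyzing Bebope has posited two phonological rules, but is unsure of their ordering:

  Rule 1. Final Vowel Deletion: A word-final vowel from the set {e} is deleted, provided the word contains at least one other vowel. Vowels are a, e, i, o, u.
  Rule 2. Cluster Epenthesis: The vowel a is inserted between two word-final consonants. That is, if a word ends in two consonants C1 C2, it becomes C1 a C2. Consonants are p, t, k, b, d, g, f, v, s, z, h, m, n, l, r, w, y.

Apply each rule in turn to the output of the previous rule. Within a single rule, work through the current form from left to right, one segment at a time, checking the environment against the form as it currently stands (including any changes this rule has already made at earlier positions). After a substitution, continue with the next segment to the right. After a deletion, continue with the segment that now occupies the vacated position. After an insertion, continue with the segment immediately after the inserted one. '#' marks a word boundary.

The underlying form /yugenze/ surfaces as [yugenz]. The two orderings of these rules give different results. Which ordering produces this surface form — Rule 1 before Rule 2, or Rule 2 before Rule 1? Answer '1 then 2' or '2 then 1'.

2 then 1

Order 1 then 2:
  1 Final Vowel Deletion: [yugenze] → [yugenz]
  2 Cluster Epenthesis: [yugenz] → [yugenaz]
  result: [yugenaz]
Order 2 then 1:
  2 Cluster Epenthesis: no change — [yugenze]
  1 Final Vowel Deletion: [yugenze] → [yugenz]
  result: [yugenz]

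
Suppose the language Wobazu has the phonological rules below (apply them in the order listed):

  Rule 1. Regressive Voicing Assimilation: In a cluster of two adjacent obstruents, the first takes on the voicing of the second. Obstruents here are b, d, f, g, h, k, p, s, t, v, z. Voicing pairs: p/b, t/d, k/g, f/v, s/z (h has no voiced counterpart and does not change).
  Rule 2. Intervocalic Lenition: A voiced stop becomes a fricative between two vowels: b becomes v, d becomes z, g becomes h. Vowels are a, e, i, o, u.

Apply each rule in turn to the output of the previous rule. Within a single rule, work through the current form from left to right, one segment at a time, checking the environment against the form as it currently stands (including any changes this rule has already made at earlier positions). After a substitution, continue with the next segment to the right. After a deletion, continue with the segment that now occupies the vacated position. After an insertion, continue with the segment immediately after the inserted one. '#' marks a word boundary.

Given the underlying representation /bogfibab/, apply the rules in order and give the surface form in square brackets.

Rule 1 Regressive Voicing Assimilation: [bogfibab] → [bokfibab]
Rule 2 Intervocalic Lenition: [bokfibab] → [bokfivab]

[bokfivab]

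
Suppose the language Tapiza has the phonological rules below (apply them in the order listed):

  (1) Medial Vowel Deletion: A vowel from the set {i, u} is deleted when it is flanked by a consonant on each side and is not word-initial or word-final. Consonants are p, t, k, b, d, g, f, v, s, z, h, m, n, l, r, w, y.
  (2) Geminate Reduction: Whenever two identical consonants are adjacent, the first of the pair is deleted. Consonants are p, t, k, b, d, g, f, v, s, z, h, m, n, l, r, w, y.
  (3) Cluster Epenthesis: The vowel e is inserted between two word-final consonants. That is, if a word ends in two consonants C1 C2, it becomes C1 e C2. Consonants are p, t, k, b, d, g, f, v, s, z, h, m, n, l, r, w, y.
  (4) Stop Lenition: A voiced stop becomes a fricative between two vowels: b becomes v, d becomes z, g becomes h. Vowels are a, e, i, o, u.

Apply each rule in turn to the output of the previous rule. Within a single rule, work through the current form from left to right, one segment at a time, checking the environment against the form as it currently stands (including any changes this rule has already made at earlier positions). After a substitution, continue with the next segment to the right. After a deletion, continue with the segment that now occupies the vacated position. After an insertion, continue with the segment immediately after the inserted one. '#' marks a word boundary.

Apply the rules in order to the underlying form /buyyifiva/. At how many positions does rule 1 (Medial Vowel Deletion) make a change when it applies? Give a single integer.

3

(1) Medial Vowel Deletion: [buyyifiva] → [byyfva]
(2) Geminate Reduction: [byyfva] → [byfva]
(3) Cluster Epenthesis: no change — [byfva]
(4) Stop Lenition: no change — [byfva]
Rule 1 changed 3 position(s).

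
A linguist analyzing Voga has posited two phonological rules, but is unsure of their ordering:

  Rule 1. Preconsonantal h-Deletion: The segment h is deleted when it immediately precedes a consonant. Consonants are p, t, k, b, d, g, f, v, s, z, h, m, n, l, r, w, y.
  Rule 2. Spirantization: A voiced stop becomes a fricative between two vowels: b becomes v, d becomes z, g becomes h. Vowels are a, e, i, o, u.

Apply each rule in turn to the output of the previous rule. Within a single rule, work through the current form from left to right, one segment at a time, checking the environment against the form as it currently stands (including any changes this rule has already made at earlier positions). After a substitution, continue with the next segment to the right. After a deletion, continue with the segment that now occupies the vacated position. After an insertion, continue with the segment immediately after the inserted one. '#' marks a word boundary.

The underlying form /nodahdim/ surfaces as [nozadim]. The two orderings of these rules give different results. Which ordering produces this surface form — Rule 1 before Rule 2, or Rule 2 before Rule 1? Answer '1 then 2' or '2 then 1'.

2 then 1

Order 1 then 2:
  1 Preconsonantal h-Deletion: [nodahdim] → [nodadim]
  2 Spirantization: [nodadim] → [nozazim]
  result: [nozazim]
Order 2 then 1:
  2 Spirantization: [nodahdim] → [nozahdim]
  1 Preconsonantal h-Deletion: [nozahdim] → [nozadim]
  result: [nozadim]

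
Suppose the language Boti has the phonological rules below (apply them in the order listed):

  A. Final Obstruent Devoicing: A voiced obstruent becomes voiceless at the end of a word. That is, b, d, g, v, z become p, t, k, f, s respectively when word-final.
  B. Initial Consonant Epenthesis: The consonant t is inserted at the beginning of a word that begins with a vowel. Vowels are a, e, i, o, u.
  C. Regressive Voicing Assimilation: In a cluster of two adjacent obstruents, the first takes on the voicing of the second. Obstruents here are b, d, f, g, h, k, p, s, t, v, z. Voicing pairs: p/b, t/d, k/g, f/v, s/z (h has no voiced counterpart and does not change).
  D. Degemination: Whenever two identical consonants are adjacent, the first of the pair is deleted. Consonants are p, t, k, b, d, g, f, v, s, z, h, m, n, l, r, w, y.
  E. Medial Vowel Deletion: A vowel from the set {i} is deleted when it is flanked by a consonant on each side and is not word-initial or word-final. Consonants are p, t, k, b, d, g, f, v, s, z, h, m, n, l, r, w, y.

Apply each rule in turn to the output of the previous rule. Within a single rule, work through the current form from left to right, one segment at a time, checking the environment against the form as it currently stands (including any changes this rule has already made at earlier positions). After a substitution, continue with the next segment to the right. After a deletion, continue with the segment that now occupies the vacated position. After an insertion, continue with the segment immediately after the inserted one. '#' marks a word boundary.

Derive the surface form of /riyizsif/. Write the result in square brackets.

A Final Obstruent Devoicing: no change — [riyizsif]
B Initial Consonant Epenthesis: no change — [riyizsif]
C Regressive Voicing Assimilation: [riyizsif] → [riyissif]
D Degemination: [riyissif] → [riyisif]
E Medial Vowel Deletion: [riyisif] → [rysf]

[rysf]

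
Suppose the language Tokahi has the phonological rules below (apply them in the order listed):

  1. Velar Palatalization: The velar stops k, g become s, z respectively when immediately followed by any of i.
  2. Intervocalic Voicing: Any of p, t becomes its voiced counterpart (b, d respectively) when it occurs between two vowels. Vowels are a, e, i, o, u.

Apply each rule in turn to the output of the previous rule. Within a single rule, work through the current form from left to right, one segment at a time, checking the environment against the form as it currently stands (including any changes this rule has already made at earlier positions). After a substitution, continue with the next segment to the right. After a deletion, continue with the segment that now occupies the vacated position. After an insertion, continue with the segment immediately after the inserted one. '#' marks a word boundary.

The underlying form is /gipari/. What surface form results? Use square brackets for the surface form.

1 Velar Palatalization: [gipari] → [zipari]
2 Intervocalic Voicing: [zipari] → [zibari]

[zibari]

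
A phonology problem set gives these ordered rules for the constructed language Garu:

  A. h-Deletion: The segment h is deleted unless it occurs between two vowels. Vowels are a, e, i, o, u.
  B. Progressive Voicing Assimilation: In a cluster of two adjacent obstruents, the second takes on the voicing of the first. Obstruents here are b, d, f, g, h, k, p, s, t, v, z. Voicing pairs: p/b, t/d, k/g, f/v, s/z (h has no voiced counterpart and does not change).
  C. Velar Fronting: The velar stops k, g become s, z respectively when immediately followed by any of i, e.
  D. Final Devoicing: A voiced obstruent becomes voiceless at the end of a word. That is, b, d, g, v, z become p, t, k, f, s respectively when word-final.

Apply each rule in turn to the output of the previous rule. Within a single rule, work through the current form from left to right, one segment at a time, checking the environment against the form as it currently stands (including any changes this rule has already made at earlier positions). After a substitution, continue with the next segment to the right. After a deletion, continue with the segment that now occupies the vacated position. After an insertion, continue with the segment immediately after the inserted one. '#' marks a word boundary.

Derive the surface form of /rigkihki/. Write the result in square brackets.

A h-Deletion: [rigkihki] → [rigkiki]
B Progressive Voicing Assimilation: [rigkiki] → [riggiki]
C Velar Fronting: [riggiki] → [rigzisi]
D Final Devoicing: no change — [rigzisi]

[rigzisi]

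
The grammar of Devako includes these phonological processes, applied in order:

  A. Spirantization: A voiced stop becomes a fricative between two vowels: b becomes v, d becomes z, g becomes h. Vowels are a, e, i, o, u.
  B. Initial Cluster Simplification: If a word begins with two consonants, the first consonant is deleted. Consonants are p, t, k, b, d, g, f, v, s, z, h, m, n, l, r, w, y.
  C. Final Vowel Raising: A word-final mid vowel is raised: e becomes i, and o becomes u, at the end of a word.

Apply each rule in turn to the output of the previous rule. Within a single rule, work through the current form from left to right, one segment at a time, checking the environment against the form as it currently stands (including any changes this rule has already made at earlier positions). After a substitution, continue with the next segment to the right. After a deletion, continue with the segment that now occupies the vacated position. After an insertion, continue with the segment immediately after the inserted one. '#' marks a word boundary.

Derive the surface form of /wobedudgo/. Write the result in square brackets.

A Spirantization: [wobedudgo] → [wovezudgo]
B Initial Cluster Simplification: no change — [wovezudgo]
C Final Vowel Raising: [wovezudgo] → [wovezudgu]

[wovezudgu]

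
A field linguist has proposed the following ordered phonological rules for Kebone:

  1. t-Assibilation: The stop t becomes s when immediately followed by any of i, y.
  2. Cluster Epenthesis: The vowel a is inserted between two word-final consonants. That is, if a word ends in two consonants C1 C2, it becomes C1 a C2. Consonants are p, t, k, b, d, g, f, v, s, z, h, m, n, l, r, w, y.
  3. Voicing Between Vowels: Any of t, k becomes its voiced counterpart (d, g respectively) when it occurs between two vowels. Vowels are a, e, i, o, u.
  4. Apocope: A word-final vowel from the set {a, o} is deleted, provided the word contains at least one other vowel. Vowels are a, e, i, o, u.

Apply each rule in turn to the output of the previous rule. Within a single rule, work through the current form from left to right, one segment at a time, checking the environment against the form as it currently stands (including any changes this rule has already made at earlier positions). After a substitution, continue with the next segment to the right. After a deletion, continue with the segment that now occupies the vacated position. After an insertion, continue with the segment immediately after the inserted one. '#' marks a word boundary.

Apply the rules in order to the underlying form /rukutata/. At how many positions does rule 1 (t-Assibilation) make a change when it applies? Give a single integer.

1 t-Assibilation: no change — [rukutata]
2 Cluster Epenthesis: no change — [rukutata]
3 Voicing Between Vowels: [rukutata] → [rugudada]
4 Apocope: [rugudada] → [rugudad]
Rule 1 changed 0 position(s).

0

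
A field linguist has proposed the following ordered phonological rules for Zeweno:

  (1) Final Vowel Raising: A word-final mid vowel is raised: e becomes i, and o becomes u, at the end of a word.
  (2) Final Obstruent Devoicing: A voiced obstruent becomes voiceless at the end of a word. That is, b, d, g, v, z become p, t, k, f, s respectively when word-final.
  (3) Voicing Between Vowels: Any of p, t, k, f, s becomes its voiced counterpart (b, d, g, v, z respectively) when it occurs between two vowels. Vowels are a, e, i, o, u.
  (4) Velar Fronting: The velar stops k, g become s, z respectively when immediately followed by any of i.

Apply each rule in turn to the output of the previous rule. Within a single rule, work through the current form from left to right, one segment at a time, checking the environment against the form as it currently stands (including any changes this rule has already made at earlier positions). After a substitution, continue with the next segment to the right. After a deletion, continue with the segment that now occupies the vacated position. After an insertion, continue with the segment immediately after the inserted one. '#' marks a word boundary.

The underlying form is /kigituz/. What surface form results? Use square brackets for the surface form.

(1) Final Vowel Raising: no change — [kigituz]
(2) Final Obstruent Devoicing: [kigituz] → [kigitus]
(3) Voicing Between Vowels: [kigitus] → [kigidus]
(4) Velar Fronting: [kigidus] → [sizidus]

[sizidus]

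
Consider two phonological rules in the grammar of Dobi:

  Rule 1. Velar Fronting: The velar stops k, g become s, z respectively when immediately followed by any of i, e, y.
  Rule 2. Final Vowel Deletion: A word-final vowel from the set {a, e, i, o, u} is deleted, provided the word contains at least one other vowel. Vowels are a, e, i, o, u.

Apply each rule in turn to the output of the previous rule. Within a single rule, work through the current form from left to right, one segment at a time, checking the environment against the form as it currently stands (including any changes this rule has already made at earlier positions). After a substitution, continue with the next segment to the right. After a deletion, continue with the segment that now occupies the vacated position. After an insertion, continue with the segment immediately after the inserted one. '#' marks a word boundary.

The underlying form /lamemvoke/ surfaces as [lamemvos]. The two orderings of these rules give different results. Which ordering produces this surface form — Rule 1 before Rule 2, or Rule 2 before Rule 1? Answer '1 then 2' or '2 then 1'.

1 then 2

Order 1 then 2:
  1 Velar Fronting: [lamemvoke] → [lamemvose]
  2 Final Vowel Deletion: [lamemvose] → [lamemvos]
  result: [lamemvos]
Order 2 then 1:
  2 Final Vowel Deletion: [lamemvoke] → [lamemvok]
  1 Velar Fronting: no change — [lamemvok]
  result: [lamemvok]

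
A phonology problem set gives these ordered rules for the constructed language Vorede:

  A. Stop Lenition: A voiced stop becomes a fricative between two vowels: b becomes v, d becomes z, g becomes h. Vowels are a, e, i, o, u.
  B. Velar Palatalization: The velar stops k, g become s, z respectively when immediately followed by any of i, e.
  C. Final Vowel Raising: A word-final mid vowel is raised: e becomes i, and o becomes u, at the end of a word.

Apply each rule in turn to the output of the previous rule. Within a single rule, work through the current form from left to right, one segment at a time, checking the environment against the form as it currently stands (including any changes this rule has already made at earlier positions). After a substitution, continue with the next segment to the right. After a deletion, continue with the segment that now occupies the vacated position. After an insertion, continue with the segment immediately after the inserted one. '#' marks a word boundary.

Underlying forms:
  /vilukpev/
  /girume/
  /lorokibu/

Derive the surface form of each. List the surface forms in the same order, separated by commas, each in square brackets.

/vilukpev/:
  A Stop Lenition: no change — [vilukpev]
  B Velar Palatalization: no change — [vilukpev]
  C Final Vowel Raising: no change — [vilukpev]
/girume/:
  A Stop Lenition: no change — [girume]
  B Velar Palatalization: [girume] → [zirume]
  C Final Vowel Raising: [zirume] → [zirumi]
/lorokibu/:
  A Stop Lenition: [lorokibu] → [lorokivu]
  B Velar Palatalization: [lorokivu] → [lorosivu]
  C Final Vowel Raising: no change — [lorosivu]

[vilukpev], [zirumi], [lorosivu]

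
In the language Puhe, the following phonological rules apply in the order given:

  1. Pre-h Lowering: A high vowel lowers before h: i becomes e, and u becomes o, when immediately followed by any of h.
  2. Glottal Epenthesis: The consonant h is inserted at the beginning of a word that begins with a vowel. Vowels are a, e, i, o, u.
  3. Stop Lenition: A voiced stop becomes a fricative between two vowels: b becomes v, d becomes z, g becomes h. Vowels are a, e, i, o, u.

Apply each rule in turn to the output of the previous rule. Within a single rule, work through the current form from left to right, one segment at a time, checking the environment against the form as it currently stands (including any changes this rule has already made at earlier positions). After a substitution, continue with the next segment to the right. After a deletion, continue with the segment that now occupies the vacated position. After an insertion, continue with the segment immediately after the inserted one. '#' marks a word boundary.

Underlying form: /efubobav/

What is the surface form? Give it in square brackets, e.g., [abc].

[hefuvovav]

1 Pre-h Lowering: no change — [efubobav]
2 Glottal Epenthesis: [efubobav] → [hefubobav]
3 Stop Lenition: [hefubobav] → [hefuvovav]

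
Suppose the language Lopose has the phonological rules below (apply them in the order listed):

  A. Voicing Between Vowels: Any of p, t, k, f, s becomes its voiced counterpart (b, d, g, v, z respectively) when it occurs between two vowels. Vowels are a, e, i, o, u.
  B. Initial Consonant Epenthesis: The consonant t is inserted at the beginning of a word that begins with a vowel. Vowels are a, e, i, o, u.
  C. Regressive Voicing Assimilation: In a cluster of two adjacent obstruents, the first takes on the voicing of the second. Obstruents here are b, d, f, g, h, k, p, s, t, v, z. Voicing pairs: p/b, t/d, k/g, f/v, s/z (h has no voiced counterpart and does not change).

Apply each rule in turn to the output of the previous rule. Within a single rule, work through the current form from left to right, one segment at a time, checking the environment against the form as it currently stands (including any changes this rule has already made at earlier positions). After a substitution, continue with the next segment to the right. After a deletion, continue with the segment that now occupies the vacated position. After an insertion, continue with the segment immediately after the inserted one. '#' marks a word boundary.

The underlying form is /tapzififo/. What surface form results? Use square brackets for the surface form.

A Voicing Between Vowels: [tapzififo] → [tapzivivo]
B Initial Consonant Epenthesis: no change — [tapzivivo]
C Regressive Voicing Assimilation: [tapzivivo] → [tabzivivo]

[tabzivivo]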